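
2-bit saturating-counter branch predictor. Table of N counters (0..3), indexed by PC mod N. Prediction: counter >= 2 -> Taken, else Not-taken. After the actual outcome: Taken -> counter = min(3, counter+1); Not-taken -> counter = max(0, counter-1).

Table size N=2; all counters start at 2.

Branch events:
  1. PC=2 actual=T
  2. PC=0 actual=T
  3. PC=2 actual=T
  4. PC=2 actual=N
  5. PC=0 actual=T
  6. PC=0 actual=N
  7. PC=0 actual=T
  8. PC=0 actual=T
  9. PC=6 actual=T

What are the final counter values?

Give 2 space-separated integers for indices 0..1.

Ev 1: PC=2 idx=0 pred=T actual=T -> ctr[0]=3
Ev 2: PC=0 idx=0 pred=T actual=T -> ctr[0]=3
Ev 3: PC=2 idx=0 pred=T actual=T -> ctr[0]=3
Ev 4: PC=2 idx=0 pred=T actual=N -> ctr[0]=2
Ev 5: PC=0 idx=0 pred=T actual=T -> ctr[0]=3
Ev 6: PC=0 idx=0 pred=T actual=N -> ctr[0]=2
Ev 7: PC=0 idx=0 pred=T actual=T -> ctr[0]=3
Ev 8: PC=0 idx=0 pred=T actual=T -> ctr[0]=3
Ev 9: PC=6 idx=0 pred=T actual=T -> ctr[0]=3

Answer: 3 2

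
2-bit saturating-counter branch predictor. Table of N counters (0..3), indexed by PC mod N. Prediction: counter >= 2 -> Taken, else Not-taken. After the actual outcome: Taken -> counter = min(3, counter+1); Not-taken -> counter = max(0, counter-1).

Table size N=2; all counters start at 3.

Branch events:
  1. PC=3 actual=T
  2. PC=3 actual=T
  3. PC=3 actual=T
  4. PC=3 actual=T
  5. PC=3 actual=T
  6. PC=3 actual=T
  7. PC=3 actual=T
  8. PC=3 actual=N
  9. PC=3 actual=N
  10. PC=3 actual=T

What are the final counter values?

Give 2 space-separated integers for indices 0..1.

Answer: 3 2

Derivation:
Ev 1: PC=3 idx=1 pred=T actual=T -> ctr[1]=3
Ev 2: PC=3 idx=1 pred=T actual=T -> ctr[1]=3
Ev 3: PC=3 idx=1 pred=T actual=T -> ctr[1]=3
Ev 4: PC=3 idx=1 pred=T actual=T -> ctr[1]=3
Ev 5: PC=3 idx=1 pred=T actual=T -> ctr[1]=3
Ev 6: PC=3 idx=1 pred=T actual=T -> ctr[1]=3
Ev 7: PC=3 idx=1 pred=T actual=T -> ctr[1]=3
Ev 8: PC=3 idx=1 pred=T actual=N -> ctr[1]=2
Ev 9: PC=3 idx=1 pred=T actual=N -> ctr[1]=1
Ev 10: PC=3 idx=1 pred=N actual=T -> ctr[1]=2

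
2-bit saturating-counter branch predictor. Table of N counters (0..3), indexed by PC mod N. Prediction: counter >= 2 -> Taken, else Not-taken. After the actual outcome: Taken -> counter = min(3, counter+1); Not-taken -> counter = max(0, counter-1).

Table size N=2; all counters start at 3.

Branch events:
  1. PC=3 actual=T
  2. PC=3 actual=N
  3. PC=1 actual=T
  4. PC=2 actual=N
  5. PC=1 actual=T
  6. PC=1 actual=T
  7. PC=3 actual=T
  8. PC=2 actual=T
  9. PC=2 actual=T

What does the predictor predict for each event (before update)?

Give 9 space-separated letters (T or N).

Ev 1: PC=3 idx=1 pred=T actual=T -> ctr[1]=3
Ev 2: PC=3 idx=1 pred=T actual=N -> ctr[1]=2
Ev 3: PC=1 idx=1 pred=T actual=T -> ctr[1]=3
Ev 4: PC=2 idx=0 pred=T actual=N -> ctr[0]=2
Ev 5: PC=1 idx=1 pred=T actual=T -> ctr[1]=3
Ev 6: PC=1 idx=1 pred=T actual=T -> ctr[1]=3
Ev 7: PC=3 idx=1 pred=T actual=T -> ctr[1]=3
Ev 8: PC=2 idx=0 pred=T actual=T -> ctr[0]=3
Ev 9: PC=2 idx=0 pred=T actual=T -> ctr[0]=3

Answer: T T T T T T T T T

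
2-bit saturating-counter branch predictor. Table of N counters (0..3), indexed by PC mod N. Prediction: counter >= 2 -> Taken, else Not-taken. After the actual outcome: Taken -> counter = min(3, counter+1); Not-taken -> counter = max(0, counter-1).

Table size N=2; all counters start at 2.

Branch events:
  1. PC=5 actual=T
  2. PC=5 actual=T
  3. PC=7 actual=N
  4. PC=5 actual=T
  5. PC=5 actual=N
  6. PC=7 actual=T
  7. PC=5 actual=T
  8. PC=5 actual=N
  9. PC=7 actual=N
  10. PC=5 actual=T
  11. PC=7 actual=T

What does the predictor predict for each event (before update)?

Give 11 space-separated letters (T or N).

Answer: T T T T T T T T T N T

Derivation:
Ev 1: PC=5 idx=1 pred=T actual=T -> ctr[1]=3
Ev 2: PC=5 idx=1 pred=T actual=T -> ctr[1]=3
Ev 3: PC=7 idx=1 pred=T actual=N -> ctr[1]=2
Ev 4: PC=5 idx=1 pred=T actual=T -> ctr[1]=3
Ev 5: PC=5 idx=1 pred=T actual=N -> ctr[1]=2
Ev 6: PC=7 idx=1 pred=T actual=T -> ctr[1]=3
Ev 7: PC=5 idx=1 pred=T actual=T -> ctr[1]=3
Ev 8: PC=5 idx=1 pred=T actual=N -> ctr[1]=2
Ev 9: PC=7 idx=1 pred=T actual=N -> ctr[1]=1
Ev 10: PC=5 idx=1 pred=N actual=T -> ctr[1]=2
Ev 11: PC=7 idx=1 pred=T actual=T -> ctr[1]=3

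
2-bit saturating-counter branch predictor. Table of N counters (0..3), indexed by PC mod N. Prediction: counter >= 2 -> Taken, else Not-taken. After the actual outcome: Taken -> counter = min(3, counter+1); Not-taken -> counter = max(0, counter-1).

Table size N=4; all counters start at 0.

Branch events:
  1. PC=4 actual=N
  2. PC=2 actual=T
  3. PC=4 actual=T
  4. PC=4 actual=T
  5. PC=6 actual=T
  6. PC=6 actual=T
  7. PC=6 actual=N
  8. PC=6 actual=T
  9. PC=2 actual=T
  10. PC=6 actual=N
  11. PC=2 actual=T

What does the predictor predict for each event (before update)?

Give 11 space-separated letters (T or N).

Ev 1: PC=4 idx=0 pred=N actual=N -> ctr[0]=0
Ev 2: PC=2 idx=2 pred=N actual=T -> ctr[2]=1
Ev 3: PC=4 idx=0 pred=N actual=T -> ctr[0]=1
Ev 4: PC=4 idx=0 pred=N actual=T -> ctr[0]=2
Ev 5: PC=6 idx=2 pred=N actual=T -> ctr[2]=2
Ev 6: PC=6 idx=2 pred=T actual=T -> ctr[2]=3
Ev 7: PC=6 idx=2 pred=T actual=N -> ctr[2]=2
Ev 8: PC=6 idx=2 pred=T actual=T -> ctr[2]=3
Ev 9: PC=2 idx=2 pred=T actual=T -> ctr[2]=3
Ev 10: PC=6 idx=2 pred=T actual=N -> ctr[2]=2
Ev 11: PC=2 idx=2 pred=T actual=T -> ctr[2]=3

Answer: N N N N N T T T T T T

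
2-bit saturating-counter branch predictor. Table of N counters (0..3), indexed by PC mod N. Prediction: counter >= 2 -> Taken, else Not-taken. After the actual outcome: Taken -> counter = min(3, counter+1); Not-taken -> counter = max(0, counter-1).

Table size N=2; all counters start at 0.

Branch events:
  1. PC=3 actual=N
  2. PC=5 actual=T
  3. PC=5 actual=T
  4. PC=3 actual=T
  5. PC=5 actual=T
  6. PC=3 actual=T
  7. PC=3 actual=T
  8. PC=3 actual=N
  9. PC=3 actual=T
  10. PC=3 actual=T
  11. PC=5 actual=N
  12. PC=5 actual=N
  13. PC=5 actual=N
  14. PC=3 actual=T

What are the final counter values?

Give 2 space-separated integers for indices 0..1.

Answer: 0 1

Derivation:
Ev 1: PC=3 idx=1 pred=N actual=N -> ctr[1]=0
Ev 2: PC=5 idx=1 pred=N actual=T -> ctr[1]=1
Ev 3: PC=5 idx=1 pred=N actual=T -> ctr[1]=2
Ev 4: PC=3 idx=1 pred=T actual=T -> ctr[1]=3
Ev 5: PC=5 idx=1 pred=T actual=T -> ctr[1]=3
Ev 6: PC=3 idx=1 pred=T actual=T -> ctr[1]=3
Ev 7: PC=3 idx=1 pred=T actual=T -> ctr[1]=3
Ev 8: PC=3 idx=1 pred=T actual=N -> ctr[1]=2
Ev 9: PC=3 idx=1 pred=T actual=T -> ctr[1]=3
Ev 10: PC=3 idx=1 pred=T actual=T -> ctr[1]=3
Ev 11: PC=5 idx=1 pred=T actual=N -> ctr[1]=2
Ev 12: PC=5 idx=1 pred=T actual=N -> ctr[1]=1
Ev 13: PC=5 idx=1 pred=N actual=N -> ctr[1]=0
Ev 14: PC=3 idx=1 pred=N actual=T -> ctr[1]=1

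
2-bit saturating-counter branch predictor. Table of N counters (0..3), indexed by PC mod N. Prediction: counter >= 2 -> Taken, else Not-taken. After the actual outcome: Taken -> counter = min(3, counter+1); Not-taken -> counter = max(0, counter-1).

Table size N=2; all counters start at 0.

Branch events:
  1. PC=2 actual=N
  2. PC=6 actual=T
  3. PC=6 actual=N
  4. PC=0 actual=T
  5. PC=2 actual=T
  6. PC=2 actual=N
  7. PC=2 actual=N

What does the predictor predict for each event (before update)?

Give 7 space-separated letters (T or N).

Answer: N N N N N T N

Derivation:
Ev 1: PC=2 idx=0 pred=N actual=N -> ctr[0]=0
Ev 2: PC=6 idx=0 pred=N actual=T -> ctr[0]=1
Ev 3: PC=6 idx=0 pred=N actual=N -> ctr[0]=0
Ev 4: PC=0 idx=0 pred=N actual=T -> ctr[0]=1
Ev 5: PC=2 idx=0 pred=N actual=T -> ctr[0]=2
Ev 6: PC=2 idx=0 pred=T actual=N -> ctr[0]=1
Ev 7: PC=2 idx=0 pred=N actual=N -> ctr[0]=0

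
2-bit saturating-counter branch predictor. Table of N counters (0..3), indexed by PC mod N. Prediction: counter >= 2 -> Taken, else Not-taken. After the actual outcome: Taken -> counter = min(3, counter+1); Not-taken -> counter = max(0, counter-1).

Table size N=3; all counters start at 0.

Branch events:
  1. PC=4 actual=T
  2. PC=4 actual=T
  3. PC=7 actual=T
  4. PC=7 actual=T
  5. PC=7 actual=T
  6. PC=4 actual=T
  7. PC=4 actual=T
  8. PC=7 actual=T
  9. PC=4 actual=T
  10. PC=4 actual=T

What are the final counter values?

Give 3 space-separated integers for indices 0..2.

Answer: 0 3 0

Derivation:
Ev 1: PC=4 idx=1 pred=N actual=T -> ctr[1]=1
Ev 2: PC=4 idx=1 pred=N actual=T -> ctr[1]=2
Ev 3: PC=7 idx=1 pred=T actual=T -> ctr[1]=3
Ev 4: PC=7 idx=1 pred=T actual=T -> ctr[1]=3
Ev 5: PC=7 idx=1 pred=T actual=T -> ctr[1]=3
Ev 6: PC=4 idx=1 pred=T actual=T -> ctr[1]=3
Ev 7: PC=4 idx=1 pred=T actual=T -> ctr[1]=3
Ev 8: PC=7 idx=1 pred=T actual=T -> ctr[1]=3
Ev 9: PC=4 idx=1 pred=T actual=T -> ctr[1]=3
Ev 10: PC=4 idx=1 pred=T actual=T -> ctr[1]=3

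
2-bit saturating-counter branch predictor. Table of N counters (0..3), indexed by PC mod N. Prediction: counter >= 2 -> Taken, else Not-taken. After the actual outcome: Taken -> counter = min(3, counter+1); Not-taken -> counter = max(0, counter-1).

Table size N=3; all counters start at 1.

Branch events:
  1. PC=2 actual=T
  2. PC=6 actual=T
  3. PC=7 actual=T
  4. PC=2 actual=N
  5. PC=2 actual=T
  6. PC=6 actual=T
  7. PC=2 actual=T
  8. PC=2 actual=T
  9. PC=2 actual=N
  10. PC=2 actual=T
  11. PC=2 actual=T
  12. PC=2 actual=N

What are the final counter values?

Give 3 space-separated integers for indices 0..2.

Ev 1: PC=2 idx=2 pred=N actual=T -> ctr[2]=2
Ev 2: PC=6 idx=0 pred=N actual=T -> ctr[0]=2
Ev 3: PC=7 idx=1 pred=N actual=T -> ctr[1]=2
Ev 4: PC=2 idx=2 pred=T actual=N -> ctr[2]=1
Ev 5: PC=2 idx=2 pred=N actual=T -> ctr[2]=2
Ev 6: PC=6 idx=0 pred=T actual=T -> ctr[0]=3
Ev 7: PC=2 idx=2 pred=T actual=T -> ctr[2]=3
Ev 8: PC=2 idx=2 pred=T actual=T -> ctr[2]=3
Ev 9: PC=2 idx=2 pred=T actual=N -> ctr[2]=2
Ev 10: PC=2 idx=2 pred=T actual=T -> ctr[2]=3
Ev 11: PC=2 idx=2 pred=T actual=T -> ctr[2]=3
Ev 12: PC=2 idx=2 pred=T actual=N -> ctr[2]=2

Answer: 3 2 2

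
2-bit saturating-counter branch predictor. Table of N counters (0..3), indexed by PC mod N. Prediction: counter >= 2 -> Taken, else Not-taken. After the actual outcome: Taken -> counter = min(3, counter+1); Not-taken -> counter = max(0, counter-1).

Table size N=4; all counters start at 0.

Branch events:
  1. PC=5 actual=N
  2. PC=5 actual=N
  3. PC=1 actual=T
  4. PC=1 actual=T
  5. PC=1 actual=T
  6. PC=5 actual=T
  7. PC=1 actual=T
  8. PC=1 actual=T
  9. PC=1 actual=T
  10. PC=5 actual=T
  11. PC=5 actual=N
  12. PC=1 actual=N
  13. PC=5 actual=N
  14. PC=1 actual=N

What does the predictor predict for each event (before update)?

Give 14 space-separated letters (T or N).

Answer: N N N N T T T T T T T T N N

Derivation:
Ev 1: PC=5 idx=1 pred=N actual=N -> ctr[1]=0
Ev 2: PC=5 idx=1 pred=N actual=N -> ctr[1]=0
Ev 3: PC=1 idx=1 pred=N actual=T -> ctr[1]=1
Ev 4: PC=1 idx=1 pred=N actual=T -> ctr[1]=2
Ev 5: PC=1 idx=1 pred=T actual=T -> ctr[1]=3
Ev 6: PC=5 idx=1 pred=T actual=T -> ctr[1]=3
Ev 7: PC=1 idx=1 pred=T actual=T -> ctr[1]=3
Ev 8: PC=1 idx=1 pred=T actual=T -> ctr[1]=3
Ev 9: PC=1 idx=1 pred=T actual=T -> ctr[1]=3
Ev 10: PC=5 idx=1 pred=T actual=T -> ctr[1]=3
Ev 11: PC=5 idx=1 pred=T actual=N -> ctr[1]=2
Ev 12: PC=1 idx=1 pred=T actual=N -> ctr[1]=1
Ev 13: PC=5 idx=1 pred=N actual=N -> ctr[1]=0
Ev 14: PC=1 idx=1 pred=N actual=N -> ctr[1]=0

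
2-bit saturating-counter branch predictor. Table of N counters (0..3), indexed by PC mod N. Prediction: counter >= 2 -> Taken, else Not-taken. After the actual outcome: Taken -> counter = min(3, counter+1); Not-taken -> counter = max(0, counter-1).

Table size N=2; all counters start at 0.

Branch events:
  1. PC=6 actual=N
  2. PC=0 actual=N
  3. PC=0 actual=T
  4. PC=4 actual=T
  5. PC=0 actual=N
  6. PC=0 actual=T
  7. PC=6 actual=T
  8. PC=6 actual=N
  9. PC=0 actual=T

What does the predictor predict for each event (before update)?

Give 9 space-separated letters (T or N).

Answer: N N N N T N T T T

Derivation:
Ev 1: PC=6 idx=0 pred=N actual=N -> ctr[0]=0
Ev 2: PC=0 idx=0 pred=N actual=N -> ctr[0]=0
Ev 3: PC=0 idx=0 pred=N actual=T -> ctr[0]=1
Ev 4: PC=4 idx=0 pred=N actual=T -> ctr[0]=2
Ev 5: PC=0 idx=0 pred=T actual=N -> ctr[0]=1
Ev 6: PC=0 idx=0 pred=N actual=T -> ctr[0]=2
Ev 7: PC=6 idx=0 pred=T actual=T -> ctr[0]=3
Ev 8: PC=6 idx=0 pred=T actual=N -> ctr[0]=2
Ev 9: PC=0 idx=0 pred=T actual=T -> ctr[0]=3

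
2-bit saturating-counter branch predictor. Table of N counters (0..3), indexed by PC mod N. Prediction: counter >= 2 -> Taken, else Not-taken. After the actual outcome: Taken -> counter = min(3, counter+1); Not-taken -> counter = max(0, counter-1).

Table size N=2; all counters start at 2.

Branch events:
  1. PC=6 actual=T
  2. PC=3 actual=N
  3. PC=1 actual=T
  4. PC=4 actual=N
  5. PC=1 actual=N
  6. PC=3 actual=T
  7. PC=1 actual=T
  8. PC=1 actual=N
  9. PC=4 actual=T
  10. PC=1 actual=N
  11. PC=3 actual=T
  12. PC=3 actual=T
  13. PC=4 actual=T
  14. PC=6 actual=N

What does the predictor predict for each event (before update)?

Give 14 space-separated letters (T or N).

Ev 1: PC=6 idx=0 pred=T actual=T -> ctr[0]=3
Ev 2: PC=3 idx=1 pred=T actual=N -> ctr[1]=1
Ev 3: PC=1 idx=1 pred=N actual=T -> ctr[1]=2
Ev 4: PC=4 idx=0 pred=T actual=N -> ctr[0]=2
Ev 5: PC=1 idx=1 pred=T actual=N -> ctr[1]=1
Ev 6: PC=3 idx=1 pred=N actual=T -> ctr[1]=2
Ev 7: PC=1 idx=1 pred=T actual=T -> ctr[1]=3
Ev 8: PC=1 idx=1 pred=T actual=N -> ctr[1]=2
Ev 9: PC=4 idx=0 pred=T actual=T -> ctr[0]=3
Ev 10: PC=1 idx=1 pred=T actual=N -> ctr[1]=1
Ev 11: PC=3 idx=1 pred=N actual=T -> ctr[1]=2
Ev 12: PC=3 idx=1 pred=T actual=T -> ctr[1]=3
Ev 13: PC=4 idx=0 pred=T actual=T -> ctr[0]=3
Ev 14: PC=6 idx=0 pred=T actual=N -> ctr[0]=2

Answer: T T N T T N T T T T N T T T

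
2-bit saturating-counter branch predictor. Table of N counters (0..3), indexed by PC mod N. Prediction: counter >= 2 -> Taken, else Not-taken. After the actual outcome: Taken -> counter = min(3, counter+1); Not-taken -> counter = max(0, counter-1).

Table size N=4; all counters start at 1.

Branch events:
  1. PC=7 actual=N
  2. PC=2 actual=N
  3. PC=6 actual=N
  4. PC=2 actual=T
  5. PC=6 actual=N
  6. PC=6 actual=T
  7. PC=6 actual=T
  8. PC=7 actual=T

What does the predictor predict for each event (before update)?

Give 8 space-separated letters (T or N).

Answer: N N N N N N N N

Derivation:
Ev 1: PC=7 idx=3 pred=N actual=N -> ctr[3]=0
Ev 2: PC=2 idx=2 pred=N actual=N -> ctr[2]=0
Ev 3: PC=6 idx=2 pred=N actual=N -> ctr[2]=0
Ev 4: PC=2 idx=2 pred=N actual=T -> ctr[2]=1
Ev 5: PC=6 idx=2 pred=N actual=N -> ctr[2]=0
Ev 6: PC=6 idx=2 pred=N actual=T -> ctr[2]=1
Ev 7: PC=6 idx=2 pred=N actual=T -> ctr[2]=2
Ev 8: PC=7 idx=3 pred=N actual=T -> ctr[3]=1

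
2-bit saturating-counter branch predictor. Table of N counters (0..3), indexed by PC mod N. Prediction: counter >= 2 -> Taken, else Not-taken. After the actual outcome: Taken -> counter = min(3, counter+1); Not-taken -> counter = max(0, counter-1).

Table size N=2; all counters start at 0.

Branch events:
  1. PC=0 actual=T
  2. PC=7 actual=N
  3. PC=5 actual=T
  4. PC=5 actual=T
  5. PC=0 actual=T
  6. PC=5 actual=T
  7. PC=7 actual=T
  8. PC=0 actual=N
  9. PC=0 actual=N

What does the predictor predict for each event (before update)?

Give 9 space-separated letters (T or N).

Answer: N N N N N T T T N

Derivation:
Ev 1: PC=0 idx=0 pred=N actual=T -> ctr[0]=1
Ev 2: PC=7 idx=1 pred=N actual=N -> ctr[1]=0
Ev 3: PC=5 idx=1 pred=N actual=T -> ctr[1]=1
Ev 4: PC=5 idx=1 pred=N actual=T -> ctr[1]=2
Ev 5: PC=0 idx=0 pred=N actual=T -> ctr[0]=2
Ev 6: PC=5 idx=1 pred=T actual=T -> ctr[1]=3
Ev 7: PC=7 idx=1 pred=T actual=T -> ctr[1]=3
Ev 8: PC=0 idx=0 pred=T actual=N -> ctr[0]=1
Ev 9: PC=0 idx=0 pred=N actual=N -> ctr[0]=0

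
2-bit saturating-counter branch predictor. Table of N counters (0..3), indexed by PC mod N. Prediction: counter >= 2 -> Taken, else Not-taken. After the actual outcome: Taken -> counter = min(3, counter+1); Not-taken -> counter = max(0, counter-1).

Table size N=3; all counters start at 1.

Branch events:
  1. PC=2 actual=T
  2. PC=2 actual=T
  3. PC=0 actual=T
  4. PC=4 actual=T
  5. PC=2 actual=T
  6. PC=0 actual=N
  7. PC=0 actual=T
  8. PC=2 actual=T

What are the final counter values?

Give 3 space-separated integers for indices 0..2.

Answer: 2 2 3

Derivation:
Ev 1: PC=2 idx=2 pred=N actual=T -> ctr[2]=2
Ev 2: PC=2 idx=2 pred=T actual=T -> ctr[2]=3
Ev 3: PC=0 idx=0 pred=N actual=T -> ctr[0]=2
Ev 4: PC=4 idx=1 pred=N actual=T -> ctr[1]=2
Ev 5: PC=2 idx=2 pred=T actual=T -> ctr[2]=3
Ev 6: PC=0 idx=0 pred=T actual=N -> ctr[0]=1
Ev 7: PC=0 idx=0 pred=N actual=T -> ctr[0]=2
Ev 8: PC=2 idx=2 pred=T actual=T -> ctr[2]=3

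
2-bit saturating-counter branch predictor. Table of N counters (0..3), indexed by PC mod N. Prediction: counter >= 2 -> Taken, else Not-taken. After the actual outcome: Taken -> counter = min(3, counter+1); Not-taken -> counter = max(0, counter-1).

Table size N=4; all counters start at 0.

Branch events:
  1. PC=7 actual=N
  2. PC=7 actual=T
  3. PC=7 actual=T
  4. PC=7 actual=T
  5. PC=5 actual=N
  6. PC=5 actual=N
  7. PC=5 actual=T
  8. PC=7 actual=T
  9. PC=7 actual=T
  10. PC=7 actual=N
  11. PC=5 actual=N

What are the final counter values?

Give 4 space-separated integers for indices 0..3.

Answer: 0 0 0 2

Derivation:
Ev 1: PC=7 idx=3 pred=N actual=N -> ctr[3]=0
Ev 2: PC=7 idx=3 pred=N actual=T -> ctr[3]=1
Ev 3: PC=7 idx=3 pred=N actual=T -> ctr[3]=2
Ev 4: PC=7 idx=3 pred=T actual=T -> ctr[3]=3
Ev 5: PC=5 idx=1 pred=N actual=N -> ctr[1]=0
Ev 6: PC=5 idx=1 pred=N actual=N -> ctr[1]=0
Ev 7: PC=5 idx=1 pred=N actual=T -> ctr[1]=1
Ev 8: PC=7 idx=3 pred=T actual=T -> ctr[3]=3
Ev 9: PC=7 idx=3 pred=T actual=T -> ctr[3]=3
Ev 10: PC=7 idx=3 pred=T actual=N -> ctr[3]=2
Ev 11: PC=5 idx=1 pred=N actual=N -> ctr[1]=0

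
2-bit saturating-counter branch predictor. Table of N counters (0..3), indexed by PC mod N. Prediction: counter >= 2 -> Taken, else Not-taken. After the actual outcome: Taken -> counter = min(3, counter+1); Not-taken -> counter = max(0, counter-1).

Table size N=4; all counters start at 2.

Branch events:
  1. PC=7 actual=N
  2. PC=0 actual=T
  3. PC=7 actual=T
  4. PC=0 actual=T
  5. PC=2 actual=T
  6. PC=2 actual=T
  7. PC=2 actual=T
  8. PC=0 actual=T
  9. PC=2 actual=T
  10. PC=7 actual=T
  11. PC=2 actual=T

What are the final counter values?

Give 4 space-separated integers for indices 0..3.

Ev 1: PC=7 idx=3 pred=T actual=N -> ctr[3]=1
Ev 2: PC=0 idx=0 pred=T actual=T -> ctr[0]=3
Ev 3: PC=7 idx=3 pred=N actual=T -> ctr[3]=2
Ev 4: PC=0 idx=0 pred=T actual=T -> ctr[0]=3
Ev 5: PC=2 idx=2 pred=T actual=T -> ctr[2]=3
Ev 6: PC=2 idx=2 pred=T actual=T -> ctr[2]=3
Ev 7: PC=2 idx=2 pred=T actual=T -> ctr[2]=3
Ev 8: PC=0 idx=0 pred=T actual=T -> ctr[0]=3
Ev 9: PC=2 idx=2 pred=T actual=T -> ctr[2]=3
Ev 10: PC=7 idx=3 pred=T actual=T -> ctr[3]=3
Ev 11: PC=2 idx=2 pred=T actual=T -> ctr[2]=3

Answer: 3 2 3 3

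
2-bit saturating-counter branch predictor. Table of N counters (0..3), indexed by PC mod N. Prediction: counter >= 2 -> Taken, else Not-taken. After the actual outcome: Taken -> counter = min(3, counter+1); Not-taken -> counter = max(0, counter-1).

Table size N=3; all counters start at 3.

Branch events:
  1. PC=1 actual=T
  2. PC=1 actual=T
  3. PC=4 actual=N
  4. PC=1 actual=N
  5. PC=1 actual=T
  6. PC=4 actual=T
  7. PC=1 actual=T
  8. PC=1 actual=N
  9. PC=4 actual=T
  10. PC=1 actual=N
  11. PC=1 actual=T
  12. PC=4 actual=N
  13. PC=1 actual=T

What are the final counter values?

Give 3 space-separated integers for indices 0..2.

Ev 1: PC=1 idx=1 pred=T actual=T -> ctr[1]=3
Ev 2: PC=1 idx=1 pred=T actual=T -> ctr[1]=3
Ev 3: PC=4 idx=1 pred=T actual=N -> ctr[1]=2
Ev 4: PC=1 idx=1 pred=T actual=N -> ctr[1]=1
Ev 5: PC=1 idx=1 pred=N actual=T -> ctr[1]=2
Ev 6: PC=4 idx=1 pred=T actual=T -> ctr[1]=3
Ev 7: PC=1 idx=1 pred=T actual=T -> ctr[1]=3
Ev 8: PC=1 idx=1 pred=T actual=N -> ctr[1]=2
Ev 9: PC=4 idx=1 pred=T actual=T -> ctr[1]=3
Ev 10: PC=1 idx=1 pred=T actual=N -> ctr[1]=2
Ev 11: PC=1 idx=1 pred=T actual=T -> ctr[1]=3
Ev 12: PC=4 idx=1 pred=T actual=N -> ctr[1]=2
Ev 13: PC=1 idx=1 pred=T actual=T -> ctr[1]=3

Answer: 3 3 3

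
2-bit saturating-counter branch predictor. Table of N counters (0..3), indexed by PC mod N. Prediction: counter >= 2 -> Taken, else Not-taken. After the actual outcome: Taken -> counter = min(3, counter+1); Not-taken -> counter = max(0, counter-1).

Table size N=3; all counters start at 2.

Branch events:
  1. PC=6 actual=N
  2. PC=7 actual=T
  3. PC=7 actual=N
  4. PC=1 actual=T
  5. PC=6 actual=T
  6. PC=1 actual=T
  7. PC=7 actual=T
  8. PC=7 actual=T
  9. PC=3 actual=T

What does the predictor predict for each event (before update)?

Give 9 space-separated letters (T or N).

Ev 1: PC=6 idx=0 pred=T actual=N -> ctr[0]=1
Ev 2: PC=7 idx=1 pred=T actual=T -> ctr[1]=3
Ev 3: PC=7 idx=1 pred=T actual=N -> ctr[1]=2
Ev 4: PC=1 idx=1 pred=T actual=T -> ctr[1]=3
Ev 5: PC=6 idx=0 pred=N actual=T -> ctr[0]=2
Ev 6: PC=1 idx=1 pred=T actual=T -> ctr[1]=3
Ev 7: PC=7 idx=1 pred=T actual=T -> ctr[1]=3
Ev 8: PC=7 idx=1 pred=T actual=T -> ctr[1]=3
Ev 9: PC=3 idx=0 pred=T actual=T -> ctr[0]=3

Answer: T T T T N T T T T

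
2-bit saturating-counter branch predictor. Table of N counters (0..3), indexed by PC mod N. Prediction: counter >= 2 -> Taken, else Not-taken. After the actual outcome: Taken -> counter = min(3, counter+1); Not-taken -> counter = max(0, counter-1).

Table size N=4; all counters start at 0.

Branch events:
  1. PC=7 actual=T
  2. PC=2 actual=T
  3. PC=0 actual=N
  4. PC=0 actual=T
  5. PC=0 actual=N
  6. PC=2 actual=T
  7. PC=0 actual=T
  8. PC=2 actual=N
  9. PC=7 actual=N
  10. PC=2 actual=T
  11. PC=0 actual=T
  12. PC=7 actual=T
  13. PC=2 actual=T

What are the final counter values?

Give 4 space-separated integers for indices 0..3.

Answer: 2 0 3 1

Derivation:
Ev 1: PC=7 idx=3 pred=N actual=T -> ctr[3]=1
Ev 2: PC=2 idx=2 pred=N actual=T -> ctr[2]=1
Ev 3: PC=0 idx=0 pred=N actual=N -> ctr[0]=0
Ev 4: PC=0 idx=0 pred=N actual=T -> ctr[0]=1
Ev 5: PC=0 idx=0 pred=N actual=N -> ctr[0]=0
Ev 6: PC=2 idx=2 pred=N actual=T -> ctr[2]=2
Ev 7: PC=0 idx=0 pred=N actual=T -> ctr[0]=1
Ev 8: PC=2 idx=2 pred=T actual=N -> ctr[2]=1
Ev 9: PC=7 idx=3 pred=N actual=N -> ctr[3]=0
Ev 10: PC=2 idx=2 pred=N actual=T -> ctr[2]=2
Ev 11: PC=0 idx=0 pred=N actual=T -> ctr[0]=2
Ev 12: PC=7 idx=3 pred=N actual=T -> ctr[3]=1
Ev 13: PC=2 idx=2 pred=T actual=T -> ctr[2]=3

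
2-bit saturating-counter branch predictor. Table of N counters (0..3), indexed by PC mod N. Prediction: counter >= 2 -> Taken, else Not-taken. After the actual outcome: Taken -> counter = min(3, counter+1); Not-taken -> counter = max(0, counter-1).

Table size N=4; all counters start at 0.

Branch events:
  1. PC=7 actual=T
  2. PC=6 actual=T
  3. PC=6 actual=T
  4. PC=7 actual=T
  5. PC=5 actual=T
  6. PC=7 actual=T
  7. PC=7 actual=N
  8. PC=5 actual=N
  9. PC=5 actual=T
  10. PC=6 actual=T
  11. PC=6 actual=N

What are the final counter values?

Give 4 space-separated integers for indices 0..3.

Ev 1: PC=7 idx=3 pred=N actual=T -> ctr[3]=1
Ev 2: PC=6 idx=2 pred=N actual=T -> ctr[2]=1
Ev 3: PC=6 idx=2 pred=N actual=T -> ctr[2]=2
Ev 4: PC=7 idx=3 pred=N actual=T -> ctr[3]=2
Ev 5: PC=5 idx=1 pred=N actual=T -> ctr[1]=1
Ev 6: PC=7 idx=3 pred=T actual=T -> ctr[3]=3
Ev 7: PC=7 idx=3 pred=T actual=N -> ctr[3]=2
Ev 8: PC=5 idx=1 pred=N actual=N -> ctr[1]=0
Ev 9: PC=5 idx=1 pred=N actual=T -> ctr[1]=1
Ev 10: PC=6 idx=2 pred=T actual=T -> ctr[2]=3
Ev 11: PC=6 idx=2 pred=T actual=N -> ctr[2]=2

Answer: 0 1 2 2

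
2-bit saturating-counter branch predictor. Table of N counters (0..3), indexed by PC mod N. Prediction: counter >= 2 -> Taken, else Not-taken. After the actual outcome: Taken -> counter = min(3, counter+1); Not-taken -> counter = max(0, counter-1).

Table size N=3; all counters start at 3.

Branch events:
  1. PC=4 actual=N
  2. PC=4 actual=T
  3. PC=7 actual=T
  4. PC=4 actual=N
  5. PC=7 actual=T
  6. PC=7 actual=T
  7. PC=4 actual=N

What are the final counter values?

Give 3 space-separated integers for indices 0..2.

Answer: 3 2 3

Derivation:
Ev 1: PC=4 idx=1 pred=T actual=N -> ctr[1]=2
Ev 2: PC=4 idx=1 pred=T actual=T -> ctr[1]=3
Ev 3: PC=7 idx=1 pred=T actual=T -> ctr[1]=3
Ev 4: PC=4 idx=1 pred=T actual=N -> ctr[1]=2
Ev 5: PC=7 idx=1 pred=T actual=T -> ctr[1]=3
Ev 6: PC=7 idx=1 pred=T actual=T -> ctr[1]=3
Ev 7: PC=4 idx=1 pred=T actual=N -> ctr[1]=2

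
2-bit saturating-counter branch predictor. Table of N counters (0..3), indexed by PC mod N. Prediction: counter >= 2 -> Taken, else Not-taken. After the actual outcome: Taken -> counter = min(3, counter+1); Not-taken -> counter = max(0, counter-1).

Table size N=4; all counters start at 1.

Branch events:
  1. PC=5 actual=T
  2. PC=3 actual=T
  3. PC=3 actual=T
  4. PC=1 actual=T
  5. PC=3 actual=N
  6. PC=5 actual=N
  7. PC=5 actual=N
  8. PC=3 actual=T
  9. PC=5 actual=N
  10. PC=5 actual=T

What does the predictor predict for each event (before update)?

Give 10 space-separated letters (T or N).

Answer: N N T T T T T T N N

Derivation:
Ev 1: PC=5 idx=1 pred=N actual=T -> ctr[1]=2
Ev 2: PC=3 idx=3 pred=N actual=T -> ctr[3]=2
Ev 3: PC=3 idx=3 pred=T actual=T -> ctr[3]=3
Ev 4: PC=1 idx=1 pred=T actual=T -> ctr[1]=3
Ev 5: PC=3 idx=3 pred=T actual=N -> ctr[3]=2
Ev 6: PC=5 idx=1 pred=T actual=N -> ctr[1]=2
Ev 7: PC=5 idx=1 pred=T actual=N -> ctr[1]=1
Ev 8: PC=3 idx=3 pred=T actual=T -> ctr[3]=3
Ev 9: PC=5 idx=1 pred=N actual=N -> ctr[1]=0
Ev 10: PC=5 idx=1 pred=N actual=T -> ctr[1]=1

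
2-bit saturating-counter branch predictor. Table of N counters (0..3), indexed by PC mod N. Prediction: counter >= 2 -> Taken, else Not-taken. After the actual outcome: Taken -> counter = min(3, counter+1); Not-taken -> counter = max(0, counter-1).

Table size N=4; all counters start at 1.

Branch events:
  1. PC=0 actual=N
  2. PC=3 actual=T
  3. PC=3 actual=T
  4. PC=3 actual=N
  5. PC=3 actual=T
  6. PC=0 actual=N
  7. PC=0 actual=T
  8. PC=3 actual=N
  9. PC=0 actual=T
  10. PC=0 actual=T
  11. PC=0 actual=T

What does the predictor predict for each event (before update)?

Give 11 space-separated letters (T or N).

Answer: N N T T T N N T N T T

Derivation:
Ev 1: PC=0 idx=0 pred=N actual=N -> ctr[0]=0
Ev 2: PC=3 idx=3 pred=N actual=T -> ctr[3]=2
Ev 3: PC=3 idx=3 pred=T actual=T -> ctr[3]=3
Ev 4: PC=3 idx=3 pred=T actual=N -> ctr[3]=2
Ev 5: PC=3 idx=3 pred=T actual=T -> ctr[3]=3
Ev 6: PC=0 idx=0 pred=N actual=N -> ctr[0]=0
Ev 7: PC=0 idx=0 pred=N actual=T -> ctr[0]=1
Ev 8: PC=3 idx=3 pred=T actual=N -> ctr[3]=2
Ev 9: PC=0 idx=0 pred=N actual=T -> ctr[0]=2
Ev 10: PC=0 idx=0 pred=T actual=T -> ctr[0]=3
Ev 11: PC=0 idx=0 pred=T actual=T -> ctr[0]=3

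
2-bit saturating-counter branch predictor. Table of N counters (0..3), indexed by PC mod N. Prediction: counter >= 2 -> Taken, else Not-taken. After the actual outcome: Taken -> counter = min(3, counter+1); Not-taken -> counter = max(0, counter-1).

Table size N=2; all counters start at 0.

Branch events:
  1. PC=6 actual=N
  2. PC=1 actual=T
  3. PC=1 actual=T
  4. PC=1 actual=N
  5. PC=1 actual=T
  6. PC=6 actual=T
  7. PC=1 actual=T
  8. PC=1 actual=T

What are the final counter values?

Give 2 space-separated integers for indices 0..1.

Answer: 1 3

Derivation:
Ev 1: PC=6 idx=0 pred=N actual=N -> ctr[0]=0
Ev 2: PC=1 idx=1 pred=N actual=T -> ctr[1]=1
Ev 3: PC=1 idx=1 pred=N actual=T -> ctr[1]=2
Ev 4: PC=1 idx=1 pred=T actual=N -> ctr[1]=1
Ev 5: PC=1 idx=1 pred=N actual=T -> ctr[1]=2
Ev 6: PC=6 idx=0 pred=N actual=T -> ctr[0]=1
Ev 7: PC=1 idx=1 pred=T actual=T -> ctr[1]=3
Ev 8: PC=1 idx=1 pred=T actual=T -> ctr[1]=3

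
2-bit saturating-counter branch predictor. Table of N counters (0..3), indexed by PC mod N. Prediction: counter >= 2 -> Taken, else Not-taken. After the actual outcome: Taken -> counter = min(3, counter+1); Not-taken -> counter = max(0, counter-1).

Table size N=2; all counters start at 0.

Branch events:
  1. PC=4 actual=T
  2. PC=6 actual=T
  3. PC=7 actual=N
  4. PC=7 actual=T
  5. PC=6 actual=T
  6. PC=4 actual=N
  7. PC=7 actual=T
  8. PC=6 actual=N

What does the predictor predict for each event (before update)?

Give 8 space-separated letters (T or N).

Ev 1: PC=4 idx=0 pred=N actual=T -> ctr[0]=1
Ev 2: PC=6 idx=0 pred=N actual=T -> ctr[0]=2
Ev 3: PC=7 idx=1 pred=N actual=N -> ctr[1]=0
Ev 4: PC=7 idx=1 pred=N actual=T -> ctr[1]=1
Ev 5: PC=6 idx=0 pred=T actual=T -> ctr[0]=3
Ev 6: PC=4 idx=0 pred=T actual=N -> ctr[0]=2
Ev 7: PC=7 idx=1 pred=N actual=T -> ctr[1]=2
Ev 8: PC=6 idx=0 pred=T actual=N -> ctr[0]=1

Answer: N N N N T T N T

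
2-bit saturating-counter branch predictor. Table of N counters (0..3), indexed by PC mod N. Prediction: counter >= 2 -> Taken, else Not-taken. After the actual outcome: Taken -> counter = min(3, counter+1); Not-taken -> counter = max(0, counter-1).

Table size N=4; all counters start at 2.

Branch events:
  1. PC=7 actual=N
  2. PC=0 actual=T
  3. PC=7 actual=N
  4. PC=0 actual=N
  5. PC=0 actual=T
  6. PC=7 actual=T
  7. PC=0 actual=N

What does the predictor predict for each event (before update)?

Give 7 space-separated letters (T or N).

Answer: T T N T T N T

Derivation:
Ev 1: PC=7 idx=3 pred=T actual=N -> ctr[3]=1
Ev 2: PC=0 idx=0 pred=T actual=T -> ctr[0]=3
Ev 3: PC=7 idx=3 pred=N actual=N -> ctr[3]=0
Ev 4: PC=0 idx=0 pred=T actual=N -> ctr[0]=2
Ev 5: PC=0 idx=0 pred=T actual=T -> ctr[0]=3
Ev 6: PC=7 idx=3 pred=N actual=T -> ctr[3]=1
Ev 7: PC=0 idx=0 pred=T actual=N -> ctr[0]=2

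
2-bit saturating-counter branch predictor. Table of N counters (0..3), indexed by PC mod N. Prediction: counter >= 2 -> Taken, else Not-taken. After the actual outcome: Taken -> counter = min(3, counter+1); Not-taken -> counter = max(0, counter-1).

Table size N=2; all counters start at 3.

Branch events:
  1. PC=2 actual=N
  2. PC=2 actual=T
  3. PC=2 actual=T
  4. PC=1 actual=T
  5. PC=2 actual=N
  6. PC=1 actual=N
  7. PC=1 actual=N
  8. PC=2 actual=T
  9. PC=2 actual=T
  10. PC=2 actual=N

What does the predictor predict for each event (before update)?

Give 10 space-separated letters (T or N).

Answer: T T T T T T T T T T

Derivation:
Ev 1: PC=2 idx=0 pred=T actual=N -> ctr[0]=2
Ev 2: PC=2 idx=0 pred=T actual=T -> ctr[0]=3
Ev 3: PC=2 idx=0 pred=T actual=T -> ctr[0]=3
Ev 4: PC=1 idx=1 pred=T actual=T -> ctr[1]=3
Ev 5: PC=2 idx=0 pred=T actual=N -> ctr[0]=2
Ev 6: PC=1 idx=1 pred=T actual=N -> ctr[1]=2
Ev 7: PC=1 idx=1 pred=T actual=N -> ctr[1]=1
Ev 8: PC=2 idx=0 pred=T actual=T -> ctr[0]=3
Ev 9: PC=2 idx=0 pred=T actual=T -> ctr[0]=3
Ev 10: PC=2 idx=0 pred=T actual=N -> ctr[0]=2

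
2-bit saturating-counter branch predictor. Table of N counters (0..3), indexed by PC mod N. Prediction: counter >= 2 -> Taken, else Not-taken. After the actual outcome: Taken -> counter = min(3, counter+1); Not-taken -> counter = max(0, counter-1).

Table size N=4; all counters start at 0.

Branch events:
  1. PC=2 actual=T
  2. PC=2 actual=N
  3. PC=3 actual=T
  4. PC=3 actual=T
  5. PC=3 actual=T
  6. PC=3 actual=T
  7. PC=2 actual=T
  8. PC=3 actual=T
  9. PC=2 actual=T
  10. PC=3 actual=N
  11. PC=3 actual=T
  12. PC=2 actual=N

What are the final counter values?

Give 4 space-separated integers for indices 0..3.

Ev 1: PC=2 idx=2 pred=N actual=T -> ctr[2]=1
Ev 2: PC=2 idx=2 pred=N actual=N -> ctr[2]=0
Ev 3: PC=3 idx=3 pred=N actual=T -> ctr[3]=1
Ev 4: PC=3 idx=3 pred=N actual=T -> ctr[3]=2
Ev 5: PC=3 idx=3 pred=T actual=T -> ctr[3]=3
Ev 6: PC=3 idx=3 pred=T actual=T -> ctr[3]=3
Ev 7: PC=2 idx=2 pred=N actual=T -> ctr[2]=1
Ev 8: PC=3 idx=3 pred=T actual=T -> ctr[3]=3
Ev 9: PC=2 idx=2 pred=N actual=T -> ctr[2]=2
Ev 10: PC=3 idx=3 pred=T actual=N -> ctr[3]=2
Ev 11: PC=3 idx=3 pred=T actual=T -> ctr[3]=3
Ev 12: PC=2 idx=2 pred=T actual=N -> ctr[2]=1

Answer: 0 0 1 3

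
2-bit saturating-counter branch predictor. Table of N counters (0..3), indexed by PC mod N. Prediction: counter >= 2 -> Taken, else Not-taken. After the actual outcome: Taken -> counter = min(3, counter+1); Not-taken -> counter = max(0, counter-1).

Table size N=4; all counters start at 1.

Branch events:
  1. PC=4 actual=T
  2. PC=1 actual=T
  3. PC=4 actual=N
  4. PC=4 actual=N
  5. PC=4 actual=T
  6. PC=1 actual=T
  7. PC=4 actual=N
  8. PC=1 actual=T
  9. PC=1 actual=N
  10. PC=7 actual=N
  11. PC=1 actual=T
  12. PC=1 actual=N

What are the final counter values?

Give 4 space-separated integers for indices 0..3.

Answer: 0 2 1 0

Derivation:
Ev 1: PC=4 idx=0 pred=N actual=T -> ctr[0]=2
Ev 2: PC=1 idx=1 pred=N actual=T -> ctr[1]=2
Ev 3: PC=4 idx=0 pred=T actual=N -> ctr[0]=1
Ev 4: PC=4 idx=0 pred=N actual=N -> ctr[0]=0
Ev 5: PC=4 idx=0 pred=N actual=T -> ctr[0]=1
Ev 6: PC=1 idx=1 pred=T actual=T -> ctr[1]=3
Ev 7: PC=4 idx=0 pred=N actual=N -> ctr[0]=0
Ev 8: PC=1 idx=1 pred=T actual=T -> ctr[1]=3
Ev 9: PC=1 idx=1 pred=T actual=N -> ctr[1]=2
Ev 10: PC=7 idx=3 pred=N actual=N -> ctr[3]=0
Ev 11: PC=1 idx=1 pred=T actual=T -> ctr[1]=3
Ev 12: PC=1 idx=1 pred=T actual=N -> ctr[1]=2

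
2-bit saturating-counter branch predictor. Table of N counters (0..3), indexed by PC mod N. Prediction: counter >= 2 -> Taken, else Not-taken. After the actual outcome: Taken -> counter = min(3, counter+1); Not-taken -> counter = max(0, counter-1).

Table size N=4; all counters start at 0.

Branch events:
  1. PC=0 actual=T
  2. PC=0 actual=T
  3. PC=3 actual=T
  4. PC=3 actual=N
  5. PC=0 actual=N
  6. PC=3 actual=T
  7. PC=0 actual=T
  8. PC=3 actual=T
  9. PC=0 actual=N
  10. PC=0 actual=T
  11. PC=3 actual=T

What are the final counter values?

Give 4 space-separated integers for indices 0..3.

Ev 1: PC=0 idx=0 pred=N actual=T -> ctr[0]=1
Ev 2: PC=0 idx=0 pred=N actual=T -> ctr[0]=2
Ev 3: PC=3 idx=3 pred=N actual=T -> ctr[3]=1
Ev 4: PC=3 idx=3 pred=N actual=N -> ctr[3]=0
Ev 5: PC=0 idx=0 pred=T actual=N -> ctr[0]=1
Ev 6: PC=3 idx=3 pred=N actual=T -> ctr[3]=1
Ev 7: PC=0 idx=0 pred=N actual=T -> ctr[0]=2
Ev 8: PC=3 idx=3 pred=N actual=T -> ctr[3]=2
Ev 9: PC=0 idx=0 pred=T actual=N -> ctr[0]=1
Ev 10: PC=0 idx=0 pred=N actual=T -> ctr[0]=2
Ev 11: PC=3 idx=3 pred=T actual=T -> ctr[3]=3

Answer: 2 0 0 3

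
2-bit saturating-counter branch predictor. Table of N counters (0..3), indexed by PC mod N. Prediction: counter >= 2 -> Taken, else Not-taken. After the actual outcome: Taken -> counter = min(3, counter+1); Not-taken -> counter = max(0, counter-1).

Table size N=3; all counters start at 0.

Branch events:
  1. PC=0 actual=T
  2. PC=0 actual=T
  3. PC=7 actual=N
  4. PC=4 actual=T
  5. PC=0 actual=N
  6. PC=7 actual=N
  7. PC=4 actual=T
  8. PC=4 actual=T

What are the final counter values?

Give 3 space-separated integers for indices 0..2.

Ev 1: PC=0 idx=0 pred=N actual=T -> ctr[0]=1
Ev 2: PC=0 idx=0 pred=N actual=T -> ctr[0]=2
Ev 3: PC=7 idx=1 pred=N actual=N -> ctr[1]=0
Ev 4: PC=4 idx=1 pred=N actual=T -> ctr[1]=1
Ev 5: PC=0 idx=0 pred=T actual=N -> ctr[0]=1
Ev 6: PC=7 idx=1 pred=N actual=N -> ctr[1]=0
Ev 7: PC=4 idx=1 pred=N actual=T -> ctr[1]=1
Ev 8: PC=4 idx=1 pred=N actual=T -> ctr[1]=2

Answer: 1 2 0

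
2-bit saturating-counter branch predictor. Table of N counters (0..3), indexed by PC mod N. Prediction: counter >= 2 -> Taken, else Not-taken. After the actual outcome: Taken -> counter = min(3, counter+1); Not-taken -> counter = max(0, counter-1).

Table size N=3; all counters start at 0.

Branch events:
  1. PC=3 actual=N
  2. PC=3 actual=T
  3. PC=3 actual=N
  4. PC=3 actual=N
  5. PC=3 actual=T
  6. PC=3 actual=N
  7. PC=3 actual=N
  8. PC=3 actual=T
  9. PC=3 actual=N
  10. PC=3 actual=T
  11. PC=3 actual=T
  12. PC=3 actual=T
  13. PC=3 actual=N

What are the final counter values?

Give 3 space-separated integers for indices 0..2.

Ev 1: PC=3 idx=0 pred=N actual=N -> ctr[0]=0
Ev 2: PC=3 idx=0 pred=N actual=T -> ctr[0]=1
Ev 3: PC=3 idx=0 pred=N actual=N -> ctr[0]=0
Ev 4: PC=3 idx=0 pred=N actual=N -> ctr[0]=0
Ev 5: PC=3 idx=0 pred=N actual=T -> ctr[0]=1
Ev 6: PC=3 idx=0 pred=N actual=N -> ctr[0]=0
Ev 7: PC=3 idx=0 pred=N actual=N -> ctr[0]=0
Ev 8: PC=3 idx=0 pred=N actual=T -> ctr[0]=1
Ev 9: PC=3 idx=0 pred=N actual=N -> ctr[0]=0
Ev 10: PC=3 idx=0 pred=N actual=T -> ctr[0]=1
Ev 11: PC=3 idx=0 pred=N actual=T -> ctr[0]=2
Ev 12: PC=3 idx=0 pred=T actual=T -> ctr[0]=3
Ev 13: PC=3 idx=0 pred=T actual=N -> ctr[0]=2

Answer: 2 0 0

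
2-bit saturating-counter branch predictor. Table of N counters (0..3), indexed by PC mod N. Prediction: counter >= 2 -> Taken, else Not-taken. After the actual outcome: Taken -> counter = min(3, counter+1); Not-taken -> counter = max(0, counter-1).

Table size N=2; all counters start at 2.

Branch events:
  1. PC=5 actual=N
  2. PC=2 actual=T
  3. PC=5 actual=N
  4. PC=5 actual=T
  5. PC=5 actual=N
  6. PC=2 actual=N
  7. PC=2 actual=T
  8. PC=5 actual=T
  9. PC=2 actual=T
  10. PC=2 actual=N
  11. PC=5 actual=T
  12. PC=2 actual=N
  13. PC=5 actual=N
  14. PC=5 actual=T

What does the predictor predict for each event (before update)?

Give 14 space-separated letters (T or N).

Answer: T T N N N T T N T T N T T N

Derivation:
Ev 1: PC=5 idx=1 pred=T actual=N -> ctr[1]=1
Ev 2: PC=2 idx=0 pred=T actual=T -> ctr[0]=3
Ev 3: PC=5 idx=1 pred=N actual=N -> ctr[1]=0
Ev 4: PC=5 idx=1 pred=N actual=T -> ctr[1]=1
Ev 5: PC=5 idx=1 pred=N actual=N -> ctr[1]=0
Ev 6: PC=2 idx=0 pred=T actual=N -> ctr[0]=2
Ev 7: PC=2 idx=0 pred=T actual=T -> ctr[0]=3
Ev 8: PC=5 idx=1 pred=N actual=T -> ctr[1]=1
Ev 9: PC=2 idx=0 pred=T actual=T -> ctr[0]=3
Ev 10: PC=2 idx=0 pred=T actual=N -> ctr[0]=2
Ev 11: PC=5 idx=1 pred=N actual=T -> ctr[1]=2
Ev 12: PC=2 idx=0 pred=T actual=N -> ctr[0]=1
Ev 13: PC=5 idx=1 pred=T actual=N -> ctr[1]=1
Ev 14: PC=5 idx=1 pred=N actual=T -> ctr[1]=2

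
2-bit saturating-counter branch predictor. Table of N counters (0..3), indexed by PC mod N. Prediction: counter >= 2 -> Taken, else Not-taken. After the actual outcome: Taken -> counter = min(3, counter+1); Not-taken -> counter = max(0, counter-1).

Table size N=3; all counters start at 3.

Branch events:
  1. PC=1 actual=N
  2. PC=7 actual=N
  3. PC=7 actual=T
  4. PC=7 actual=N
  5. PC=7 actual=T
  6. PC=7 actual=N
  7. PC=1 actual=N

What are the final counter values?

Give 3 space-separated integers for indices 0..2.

Answer: 3 0 3

Derivation:
Ev 1: PC=1 idx=1 pred=T actual=N -> ctr[1]=2
Ev 2: PC=7 idx=1 pred=T actual=N -> ctr[1]=1
Ev 3: PC=7 idx=1 pred=N actual=T -> ctr[1]=2
Ev 4: PC=7 idx=1 pred=T actual=N -> ctr[1]=1
Ev 5: PC=7 idx=1 pred=N actual=T -> ctr[1]=2
Ev 6: PC=7 idx=1 pred=T actual=N -> ctr[1]=1
Ev 7: PC=1 idx=1 pred=N actual=N -> ctr[1]=0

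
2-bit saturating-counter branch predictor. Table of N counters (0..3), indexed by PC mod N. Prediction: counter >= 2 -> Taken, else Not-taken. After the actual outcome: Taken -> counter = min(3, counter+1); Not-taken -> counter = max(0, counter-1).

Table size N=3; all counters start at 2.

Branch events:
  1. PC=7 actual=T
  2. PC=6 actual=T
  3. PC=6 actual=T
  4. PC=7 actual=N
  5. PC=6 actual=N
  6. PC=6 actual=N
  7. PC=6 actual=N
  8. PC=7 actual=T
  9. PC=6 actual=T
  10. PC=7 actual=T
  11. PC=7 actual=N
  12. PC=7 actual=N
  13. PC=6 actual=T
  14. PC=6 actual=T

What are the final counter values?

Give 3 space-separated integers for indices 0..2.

Answer: 3 1 2

Derivation:
Ev 1: PC=7 idx=1 pred=T actual=T -> ctr[1]=3
Ev 2: PC=6 idx=0 pred=T actual=T -> ctr[0]=3
Ev 3: PC=6 idx=0 pred=T actual=T -> ctr[0]=3
Ev 4: PC=7 idx=1 pred=T actual=N -> ctr[1]=2
Ev 5: PC=6 idx=0 pred=T actual=N -> ctr[0]=2
Ev 6: PC=6 idx=0 pred=T actual=N -> ctr[0]=1
Ev 7: PC=6 idx=0 pred=N actual=N -> ctr[0]=0
Ev 8: PC=7 idx=1 pred=T actual=T -> ctr[1]=3
Ev 9: PC=6 idx=0 pred=N actual=T -> ctr[0]=1
Ev 10: PC=7 idx=1 pred=T actual=T -> ctr[1]=3
Ev 11: PC=7 idx=1 pred=T actual=N -> ctr[1]=2
Ev 12: PC=7 idx=1 pred=T actual=N -> ctr[1]=1
Ev 13: PC=6 idx=0 pred=N actual=T -> ctr[0]=2
Ev 14: PC=6 idx=0 pred=T actual=T -> ctr[0]=3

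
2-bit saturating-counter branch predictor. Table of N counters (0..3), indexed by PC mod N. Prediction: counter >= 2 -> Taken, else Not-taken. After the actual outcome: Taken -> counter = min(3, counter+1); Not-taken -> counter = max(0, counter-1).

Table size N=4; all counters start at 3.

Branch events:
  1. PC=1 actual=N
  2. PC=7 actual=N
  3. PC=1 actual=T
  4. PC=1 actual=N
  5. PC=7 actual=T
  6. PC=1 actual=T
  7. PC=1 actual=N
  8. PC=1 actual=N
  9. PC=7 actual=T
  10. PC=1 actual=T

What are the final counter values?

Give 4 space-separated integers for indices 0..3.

Answer: 3 2 3 3

Derivation:
Ev 1: PC=1 idx=1 pred=T actual=N -> ctr[1]=2
Ev 2: PC=7 idx=3 pred=T actual=N -> ctr[3]=2
Ev 3: PC=1 idx=1 pred=T actual=T -> ctr[1]=3
Ev 4: PC=1 idx=1 pred=T actual=N -> ctr[1]=2
Ev 5: PC=7 idx=3 pred=T actual=T -> ctr[3]=3
Ev 6: PC=1 idx=1 pred=T actual=T -> ctr[1]=3
Ev 7: PC=1 idx=1 pred=T actual=N -> ctr[1]=2
Ev 8: PC=1 idx=1 pred=T actual=N -> ctr[1]=1
Ev 9: PC=7 idx=3 pred=T actual=T -> ctr[3]=3
Ev 10: PC=1 idx=1 pred=N actual=T -> ctr[1]=2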